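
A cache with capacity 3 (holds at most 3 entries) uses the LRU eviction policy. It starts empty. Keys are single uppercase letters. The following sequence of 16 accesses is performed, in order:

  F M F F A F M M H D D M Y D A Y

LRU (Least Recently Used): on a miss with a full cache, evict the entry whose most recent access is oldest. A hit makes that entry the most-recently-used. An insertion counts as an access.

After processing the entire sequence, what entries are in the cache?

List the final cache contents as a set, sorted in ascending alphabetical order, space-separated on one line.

LRU simulation (capacity=3):
  1. access F: MISS. Cache (LRU->MRU): [F]
  2. access M: MISS. Cache (LRU->MRU): [F M]
  3. access F: HIT. Cache (LRU->MRU): [M F]
  4. access F: HIT. Cache (LRU->MRU): [M F]
  5. access A: MISS. Cache (LRU->MRU): [M F A]
  6. access F: HIT. Cache (LRU->MRU): [M A F]
  7. access M: HIT. Cache (LRU->MRU): [A F M]
  8. access M: HIT. Cache (LRU->MRU): [A F M]
  9. access H: MISS, evict A. Cache (LRU->MRU): [F M H]
  10. access D: MISS, evict F. Cache (LRU->MRU): [M H D]
  11. access D: HIT. Cache (LRU->MRU): [M H D]
  12. access M: HIT. Cache (LRU->MRU): [H D M]
  13. access Y: MISS, evict H. Cache (LRU->MRU): [D M Y]
  14. access D: HIT. Cache (LRU->MRU): [M Y D]
  15. access A: MISS, evict M. Cache (LRU->MRU): [Y D A]
  16. access Y: HIT. Cache (LRU->MRU): [D A Y]
Total: 9 hits, 7 misses, 4 evictions

Answer: A D Y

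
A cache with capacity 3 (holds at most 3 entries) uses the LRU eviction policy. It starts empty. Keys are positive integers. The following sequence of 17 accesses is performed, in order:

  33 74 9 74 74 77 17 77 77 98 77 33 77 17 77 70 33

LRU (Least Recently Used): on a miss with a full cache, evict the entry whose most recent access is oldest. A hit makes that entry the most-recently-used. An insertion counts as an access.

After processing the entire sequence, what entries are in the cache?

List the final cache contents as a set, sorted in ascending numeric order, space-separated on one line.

LRU simulation (capacity=3):
  1. access 33: MISS. Cache (LRU->MRU): [33]
  2. access 74: MISS. Cache (LRU->MRU): [33 74]
  3. access 9: MISS. Cache (LRU->MRU): [33 74 9]
  4. access 74: HIT. Cache (LRU->MRU): [33 9 74]
  5. access 74: HIT. Cache (LRU->MRU): [33 9 74]
  6. access 77: MISS, evict 33. Cache (LRU->MRU): [9 74 77]
  7. access 17: MISS, evict 9. Cache (LRU->MRU): [74 77 17]
  8. access 77: HIT. Cache (LRU->MRU): [74 17 77]
  9. access 77: HIT. Cache (LRU->MRU): [74 17 77]
  10. access 98: MISS, evict 74. Cache (LRU->MRU): [17 77 98]
  11. access 77: HIT. Cache (LRU->MRU): [17 98 77]
  12. access 33: MISS, evict 17. Cache (LRU->MRU): [98 77 33]
  13. access 77: HIT. Cache (LRU->MRU): [98 33 77]
  14. access 17: MISS, evict 98. Cache (LRU->MRU): [33 77 17]
  15. access 77: HIT. Cache (LRU->MRU): [33 17 77]
  16. access 70: MISS, evict 33. Cache (LRU->MRU): [17 77 70]
  17. access 33: MISS, evict 17. Cache (LRU->MRU): [77 70 33]
Total: 7 hits, 10 misses, 7 evictions

Answer: 33 70 77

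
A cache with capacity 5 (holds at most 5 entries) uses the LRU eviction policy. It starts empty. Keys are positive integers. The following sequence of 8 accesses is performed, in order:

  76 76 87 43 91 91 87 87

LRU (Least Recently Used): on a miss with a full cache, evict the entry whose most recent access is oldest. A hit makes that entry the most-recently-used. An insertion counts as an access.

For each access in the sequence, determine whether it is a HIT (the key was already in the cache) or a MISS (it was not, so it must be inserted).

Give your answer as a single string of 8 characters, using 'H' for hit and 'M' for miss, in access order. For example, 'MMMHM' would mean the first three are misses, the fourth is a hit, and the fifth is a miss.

Answer: MHMMMHHH

Derivation:
LRU simulation (capacity=5):
  1. access 76: MISS. Cache (LRU->MRU): [76]
  2. access 76: HIT. Cache (LRU->MRU): [76]
  3. access 87: MISS. Cache (LRU->MRU): [76 87]
  4. access 43: MISS. Cache (LRU->MRU): [76 87 43]
  5. access 91: MISS. Cache (LRU->MRU): [76 87 43 91]
  6. access 91: HIT. Cache (LRU->MRU): [76 87 43 91]
  7. access 87: HIT. Cache (LRU->MRU): [76 43 91 87]
  8. access 87: HIT. Cache (LRU->MRU): [76 43 91 87]
Total: 4 hits, 4 misses, 0 evictions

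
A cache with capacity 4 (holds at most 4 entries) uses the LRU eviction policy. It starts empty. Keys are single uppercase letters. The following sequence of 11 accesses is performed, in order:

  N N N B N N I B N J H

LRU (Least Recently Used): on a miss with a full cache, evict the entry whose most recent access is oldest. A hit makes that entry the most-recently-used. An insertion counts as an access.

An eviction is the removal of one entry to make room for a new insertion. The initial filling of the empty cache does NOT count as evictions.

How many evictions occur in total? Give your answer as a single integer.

Answer: 1

Derivation:
LRU simulation (capacity=4):
  1. access N: MISS. Cache (LRU->MRU): [N]
  2. access N: HIT. Cache (LRU->MRU): [N]
  3. access N: HIT. Cache (LRU->MRU): [N]
  4. access B: MISS. Cache (LRU->MRU): [N B]
  5. access N: HIT. Cache (LRU->MRU): [B N]
  6. access N: HIT. Cache (LRU->MRU): [B N]
  7. access I: MISS. Cache (LRU->MRU): [B N I]
  8. access B: HIT. Cache (LRU->MRU): [N I B]
  9. access N: HIT. Cache (LRU->MRU): [I B N]
  10. access J: MISS. Cache (LRU->MRU): [I B N J]
  11. access H: MISS, evict I. Cache (LRU->MRU): [B N J H]
Total: 6 hits, 5 misses, 1 evictions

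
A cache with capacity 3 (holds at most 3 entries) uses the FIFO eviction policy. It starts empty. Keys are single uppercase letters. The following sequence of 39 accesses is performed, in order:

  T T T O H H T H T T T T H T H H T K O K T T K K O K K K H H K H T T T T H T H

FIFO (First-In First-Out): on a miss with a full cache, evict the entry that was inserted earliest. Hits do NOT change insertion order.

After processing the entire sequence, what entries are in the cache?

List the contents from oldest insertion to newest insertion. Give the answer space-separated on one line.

Answer: H K T

Derivation:
FIFO simulation (capacity=3):
  1. access T: MISS. Cache (old->new): [T]
  2. access T: HIT. Cache (old->new): [T]
  3. access T: HIT. Cache (old->new): [T]
  4. access O: MISS. Cache (old->new): [T O]
  5. access H: MISS. Cache (old->new): [T O H]
  6. access H: HIT. Cache (old->new): [T O H]
  7. access T: HIT. Cache (old->new): [T O H]
  8. access H: HIT. Cache (old->new): [T O H]
  9. access T: HIT. Cache (old->new): [T O H]
  10. access T: HIT. Cache (old->new): [T O H]
  11. access T: HIT. Cache (old->new): [T O H]
  12. access T: HIT. Cache (old->new): [T O H]
  13. access H: HIT. Cache (old->new): [T O H]
  14. access T: HIT. Cache (old->new): [T O H]
  15. access H: HIT. Cache (old->new): [T O H]
  16. access H: HIT. Cache (old->new): [T O H]
  17. access T: HIT. Cache (old->new): [T O H]
  18. access K: MISS, evict T. Cache (old->new): [O H K]
  19. access O: HIT. Cache (old->new): [O H K]
  20. access K: HIT. Cache (old->new): [O H K]
  21. access T: MISS, evict O. Cache (old->new): [H K T]
  22. access T: HIT. Cache (old->new): [H K T]
  23. access K: HIT. Cache (old->new): [H K T]
  24. access K: HIT. Cache (old->new): [H K T]
  25. access O: MISS, evict H. Cache (old->new): [K T O]
  26. access K: HIT. Cache (old->new): [K T O]
  27. access K: HIT. Cache (old->new): [K T O]
  28. access K: HIT. Cache (old->new): [K T O]
  29. access H: MISS, evict K. Cache (old->new): [T O H]
  30. access H: HIT. Cache (old->new): [T O H]
  31. access K: MISS, evict T. Cache (old->new): [O H K]
  32. access H: HIT. Cache (old->new): [O H K]
  33. access T: MISS, evict O. Cache (old->new): [H K T]
  34. access T: HIT. Cache (old->new): [H K T]
  35. access T: HIT. Cache (old->new): [H K T]
  36. access T: HIT. Cache (old->new): [H K T]
  37. access H: HIT. Cache (old->new): [H K T]
  38. access T: HIT. Cache (old->new): [H K T]
  39. access H: HIT. Cache (old->new): [H K T]
Total: 30 hits, 9 misses, 6 evictions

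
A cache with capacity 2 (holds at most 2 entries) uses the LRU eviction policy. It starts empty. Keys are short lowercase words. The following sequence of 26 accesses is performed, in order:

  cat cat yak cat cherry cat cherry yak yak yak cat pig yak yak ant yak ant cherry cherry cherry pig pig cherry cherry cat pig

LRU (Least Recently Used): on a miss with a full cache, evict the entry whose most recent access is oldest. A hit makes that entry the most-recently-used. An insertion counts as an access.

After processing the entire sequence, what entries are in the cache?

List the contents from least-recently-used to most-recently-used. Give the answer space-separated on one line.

LRU simulation (capacity=2):
  1. access cat: MISS. Cache (LRU->MRU): [cat]
  2. access cat: HIT. Cache (LRU->MRU): [cat]
  3. access yak: MISS. Cache (LRU->MRU): [cat yak]
  4. access cat: HIT. Cache (LRU->MRU): [yak cat]
  5. access cherry: MISS, evict yak. Cache (LRU->MRU): [cat cherry]
  6. access cat: HIT. Cache (LRU->MRU): [cherry cat]
  7. access cherry: HIT. Cache (LRU->MRU): [cat cherry]
  8. access yak: MISS, evict cat. Cache (LRU->MRU): [cherry yak]
  9. access yak: HIT. Cache (LRU->MRU): [cherry yak]
  10. access yak: HIT. Cache (LRU->MRU): [cherry yak]
  11. access cat: MISS, evict cherry. Cache (LRU->MRU): [yak cat]
  12. access pig: MISS, evict yak. Cache (LRU->MRU): [cat pig]
  13. access yak: MISS, evict cat. Cache (LRU->MRU): [pig yak]
  14. access yak: HIT. Cache (LRU->MRU): [pig yak]
  15. access ant: MISS, evict pig. Cache (LRU->MRU): [yak ant]
  16. access yak: HIT. Cache (LRU->MRU): [ant yak]
  17. access ant: HIT. Cache (LRU->MRU): [yak ant]
  18. access cherry: MISS, evict yak. Cache (LRU->MRU): [ant cherry]
  19. access cherry: HIT. Cache (LRU->MRU): [ant cherry]
  20. access cherry: HIT. Cache (LRU->MRU): [ant cherry]
  21. access pig: MISS, evict ant. Cache (LRU->MRU): [cherry pig]
  22. access pig: HIT. Cache (LRU->MRU): [cherry pig]
  23. access cherry: HIT. Cache (LRU->MRU): [pig cherry]
  24. access cherry: HIT. Cache (LRU->MRU): [pig cherry]
  25. access cat: MISS, evict pig. Cache (LRU->MRU): [cherry cat]
  26. access pig: MISS, evict cherry. Cache (LRU->MRU): [cat pig]
Total: 14 hits, 12 misses, 10 evictions

Answer: cat pig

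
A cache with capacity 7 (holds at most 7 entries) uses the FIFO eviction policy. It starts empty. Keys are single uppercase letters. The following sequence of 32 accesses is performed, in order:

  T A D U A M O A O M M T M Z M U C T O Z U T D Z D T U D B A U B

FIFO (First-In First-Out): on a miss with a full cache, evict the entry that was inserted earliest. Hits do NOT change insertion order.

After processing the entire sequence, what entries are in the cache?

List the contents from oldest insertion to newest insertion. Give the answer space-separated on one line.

Answer: O Z C T B A U

Derivation:
FIFO simulation (capacity=7):
  1. access T: MISS. Cache (old->new): [T]
  2. access A: MISS. Cache (old->new): [T A]
  3. access D: MISS. Cache (old->new): [T A D]
  4. access U: MISS. Cache (old->new): [T A D U]
  5. access A: HIT. Cache (old->new): [T A D U]
  6. access M: MISS. Cache (old->new): [T A D U M]
  7. access O: MISS. Cache (old->new): [T A D U M O]
  8. access A: HIT. Cache (old->new): [T A D U M O]
  9. access O: HIT. Cache (old->new): [T A D U M O]
  10. access M: HIT. Cache (old->new): [T A D U M O]
  11. access M: HIT. Cache (old->new): [T A D U M O]
  12. access T: HIT. Cache (old->new): [T A D U M O]
  13. access M: HIT. Cache (old->new): [T A D U M O]
  14. access Z: MISS. Cache (old->new): [T A D U M O Z]
  15. access M: HIT. Cache (old->new): [T A D U M O Z]
  16. access U: HIT. Cache (old->new): [T A D U M O Z]
  17. access C: MISS, evict T. Cache (old->new): [A D U M O Z C]
  18. access T: MISS, evict A. Cache (old->new): [D U M O Z C T]
  19. access O: HIT. Cache (old->new): [D U M O Z C T]
  20. access Z: HIT. Cache (old->new): [D U M O Z C T]
  21. access U: HIT. Cache (old->new): [D U M O Z C T]
  22. access T: HIT. Cache (old->new): [D U M O Z C T]
  23. access D: HIT. Cache (old->new): [D U M O Z C T]
  24. access Z: HIT. Cache (old->new): [D U M O Z C T]
  25. access D: HIT. Cache (old->new): [D U M O Z C T]
  26. access T: HIT. Cache (old->new): [D U M O Z C T]
  27. access U: HIT. Cache (old->new): [D U M O Z C T]
  28. access D: HIT. Cache (old->new): [D U M O Z C T]
  29. access B: MISS, evict D. Cache (old->new): [U M O Z C T B]
  30. access A: MISS, evict U. Cache (old->new): [M O Z C T B A]
  31. access U: MISS, evict M. Cache (old->new): [O Z C T B A U]
  32. access B: HIT. Cache (old->new): [O Z C T B A U]
Total: 20 hits, 12 misses, 5 evictions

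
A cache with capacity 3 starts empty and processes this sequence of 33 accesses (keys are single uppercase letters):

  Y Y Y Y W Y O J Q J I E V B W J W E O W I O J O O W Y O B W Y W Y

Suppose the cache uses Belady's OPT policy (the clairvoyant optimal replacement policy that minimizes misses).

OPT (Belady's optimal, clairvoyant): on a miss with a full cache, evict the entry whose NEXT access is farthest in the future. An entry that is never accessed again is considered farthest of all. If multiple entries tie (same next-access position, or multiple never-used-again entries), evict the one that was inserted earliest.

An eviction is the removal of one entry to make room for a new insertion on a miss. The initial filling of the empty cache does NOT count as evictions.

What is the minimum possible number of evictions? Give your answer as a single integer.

Answer: 12

Derivation:
OPT (Belady) simulation (capacity=3):
  1. access Y: MISS. Cache: [Y]
  2. access Y: HIT. Next use of Y: step 3. Cache: [Y]
  3. access Y: HIT. Next use of Y: step 4. Cache: [Y]
  4. access Y: HIT. Next use of Y: step 6. Cache: [Y]
  5. access W: MISS. Cache: [Y W]
  6. access Y: HIT. Next use of Y: step 27. Cache: [Y W]
  7. access O: MISS. Cache: [Y W O]
  8. access J: MISS, evict Y (next use: step 27). Cache: [W O J]
  9. access Q: MISS, evict O (next use: step 19). Cache: [W J Q]
  10. access J: HIT. Next use of J: step 16. Cache: [W J Q]
  11. access I: MISS, evict Q (next use: never). Cache: [W J I]
  12. access E: MISS, evict I (next use: step 21). Cache: [W J E]
  13. access V: MISS, evict E (next use: step 18). Cache: [W J V]
  14. access B: MISS, evict V (next use: never). Cache: [W J B]
  15. access W: HIT. Next use of W: step 17. Cache: [W J B]
  16. access J: HIT. Next use of J: step 23. Cache: [W J B]
  17. access W: HIT. Next use of W: step 20. Cache: [W J B]
  18. access E: MISS, evict B (next use: step 29). Cache: [W J E]
  19. access O: MISS, evict E (next use: never). Cache: [W J O]
  20. access W: HIT. Next use of W: step 26. Cache: [W J O]
  21. access I: MISS, evict W (next use: step 26). Cache: [J O I]
  22. access O: HIT. Next use of O: step 24. Cache: [J O I]
  23. access J: HIT. Next use of J: never. Cache: [J O I]
  24. access O: HIT. Next use of O: step 25. Cache: [J O I]
  25. access O: HIT. Next use of O: step 28. Cache: [J O I]
  26. access W: MISS, evict J (next use: never). Cache: [O I W]
  27. access Y: MISS, evict I (next use: never). Cache: [O W Y]
  28. access O: HIT. Next use of O: never. Cache: [O W Y]
  29. access B: MISS, evict O (next use: never). Cache: [W Y B]
  30. access W: HIT. Next use of W: step 32. Cache: [W Y B]
  31. access Y: HIT. Next use of Y: step 33. Cache: [W Y B]
  32. access W: HIT. Next use of W: never. Cache: [W Y B]
  33. access Y: HIT. Next use of Y: never. Cache: [W Y B]
Total: 18 hits, 15 misses, 12 evictions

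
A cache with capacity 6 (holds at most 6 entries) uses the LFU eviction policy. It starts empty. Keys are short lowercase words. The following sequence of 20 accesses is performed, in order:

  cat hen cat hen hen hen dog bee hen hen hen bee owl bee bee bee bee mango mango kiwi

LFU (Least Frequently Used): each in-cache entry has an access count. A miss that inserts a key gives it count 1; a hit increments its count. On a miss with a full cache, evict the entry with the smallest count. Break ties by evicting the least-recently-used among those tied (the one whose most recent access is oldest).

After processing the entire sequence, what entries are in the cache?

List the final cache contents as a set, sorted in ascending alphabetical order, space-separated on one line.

Answer: bee cat hen kiwi mango owl

Derivation:
LFU simulation (capacity=6):
  1. access cat: MISS. Cache: [cat(c=1)]
  2. access hen: MISS. Cache: [cat(c=1) hen(c=1)]
  3. access cat: HIT, count now 2. Cache: [hen(c=1) cat(c=2)]
  4. access hen: HIT, count now 2. Cache: [cat(c=2) hen(c=2)]
  5. access hen: HIT, count now 3. Cache: [cat(c=2) hen(c=3)]
  6. access hen: HIT, count now 4. Cache: [cat(c=2) hen(c=4)]
  7. access dog: MISS. Cache: [dog(c=1) cat(c=2) hen(c=4)]
  8. access bee: MISS. Cache: [dog(c=1) bee(c=1) cat(c=2) hen(c=4)]
  9. access hen: HIT, count now 5. Cache: [dog(c=1) bee(c=1) cat(c=2) hen(c=5)]
  10. access hen: HIT, count now 6. Cache: [dog(c=1) bee(c=1) cat(c=2) hen(c=6)]
  11. access hen: HIT, count now 7. Cache: [dog(c=1) bee(c=1) cat(c=2) hen(c=7)]
  12. access bee: HIT, count now 2. Cache: [dog(c=1) cat(c=2) bee(c=2) hen(c=7)]
  13. access owl: MISS. Cache: [dog(c=1) owl(c=1) cat(c=2) bee(c=2) hen(c=7)]
  14. access bee: HIT, count now 3. Cache: [dog(c=1) owl(c=1) cat(c=2) bee(c=3) hen(c=7)]
  15. access bee: HIT, count now 4. Cache: [dog(c=1) owl(c=1) cat(c=2) bee(c=4) hen(c=7)]
  16. access bee: HIT, count now 5. Cache: [dog(c=1) owl(c=1) cat(c=2) bee(c=5) hen(c=7)]
  17. access bee: HIT, count now 6. Cache: [dog(c=1) owl(c=1) cat(c=2) bee(c=6) hen(c=7)]
  18. access mango: MISS. Cache: [dog(c=1) owl(c=1) mango(c=1) cat(c=2) bee(c=6) hen(c=7)]
  19. access mango: HIT, count now 2. Cache: [dog(c=1) owl(c=1) cat(c=2) mango(c=2) bee(c=6) hen(c=7)]
  20. access kiwi: MISS, evict dog(c=1). Cache: [owl(c=1) kiwi(c=1) cat(c=2) mango(c=2) bee(c=6) hen(c=7)]
Total: 13 hits, 7 misses, 1 evictions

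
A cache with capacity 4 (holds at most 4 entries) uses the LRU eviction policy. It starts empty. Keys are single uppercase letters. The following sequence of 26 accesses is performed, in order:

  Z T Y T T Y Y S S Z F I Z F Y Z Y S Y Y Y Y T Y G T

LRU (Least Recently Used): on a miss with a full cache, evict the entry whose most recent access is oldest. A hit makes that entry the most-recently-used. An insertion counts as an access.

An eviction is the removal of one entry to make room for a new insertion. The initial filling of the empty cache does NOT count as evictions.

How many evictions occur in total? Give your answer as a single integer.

LRU simulation (capacity=4):
  1. access Z: MISS. Cache (LRU->MRU): [Z]
  2. access T: MISS. Cache (LRU->MRU): [Z T]
  3. access Y: MISS. Cache (LRU->MRU): [Z T Y]
  4. access T: HIT. Cache (LRU->MRU): [Z Y T]
  5. access T: HIT. Cache (LRU->MRU): [Z Y T]
  6. access Y: HIT. Cache (LRU->MRU): [Z T Y]
  7. access Y: HIT. Cache (LRU->MRU): [Z T Y]
  8. access S: MISS. Cache (LRU->MRU): [Z T Y S]
  9. access S: HIT. Cache (LRU->MRU): [Z T Y S]
  10. access Z: HIT. Cache (LRU->MRU): [T Y S Z]
  11. access F: MISS, evict T. Cache (LRU->MRU): [Y S Z F]
  12. access I: MISS, evict Y. Cache (LRU->MRU): [S Z F I]
  13. access Z: HIT. Cache (LRU->MRU): [S F I Z]
  14. access F: HIT. Cache (LRU->MRU): [S I Z F]
  15. access Y: MISS, evict S. Cache (LRU->MRU): [I Z F Y]
  16. access Z: HIT. Cache (LRU->MRU): [I F Y Z]
  17. access Y: HIT. Cache (LRU->MRU): [I F Z Y]
  18. access S: MISS, evict I. Cache (LRU->MRU): [F Z Y S]
  19. access Y: HIT. Cache (LRU->MRU): [F Z S Y]
  20. access Y: HIT. Cache (LRU->MRU): [F Z S Y]
  21. access Y: HIT. Cache (LRU->MRU): [F Z S Y]
  22. access Y: HIT. Cache (LRU->MRU): [F Z S Y]
  23. access T: MISS, evict F. Cache (LRU->MRU): [Z S Y T]
  24. access Y: HIT. Cache (LRU->MRU): [Z S T Y]
  25. access G: MISS, evict Z. Cache (LRU->MRU): [S T Y G]
  26. access T: HIT. Cache (LRU->MRU): [S Y G T]
Total: 16 hits, 10 misses, 6 evictions

Answer: 6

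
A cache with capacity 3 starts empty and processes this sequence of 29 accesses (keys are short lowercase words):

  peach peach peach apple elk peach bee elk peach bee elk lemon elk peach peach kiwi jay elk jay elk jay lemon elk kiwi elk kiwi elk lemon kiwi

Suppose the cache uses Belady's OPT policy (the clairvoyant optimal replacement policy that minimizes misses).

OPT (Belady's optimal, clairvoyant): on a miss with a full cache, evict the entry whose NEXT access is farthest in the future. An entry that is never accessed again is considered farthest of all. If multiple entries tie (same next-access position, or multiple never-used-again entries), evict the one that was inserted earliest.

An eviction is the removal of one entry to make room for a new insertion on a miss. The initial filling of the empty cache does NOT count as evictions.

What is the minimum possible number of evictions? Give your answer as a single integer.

OPT (Belady) simulation (capacity=3):
  1. access peach: MISS. Cache: [peach]
  2. access peach: HIT. Next use of peach: step 3. Cache: [peach]
  3. access peach: HIT. Next use of peach: step 6. Cache: [peach]
  4. access apple: MISS. Cache: [peach apple]
  5. access elk: MISS. Cache: [peach apple elk]
  6. access peach: HIT. Next use of peach: step 9. Cache: [peach apple elk]
  7. access bee: MISS, evict apple (next use: never). Cache: [peach elk bee]
  8. access elk: HIT. Next use of elk: step 11. Cache: [peach elk bee]
  9. access peach: HIT. Next use of peach: step 14. Cache: [peach elk bee]
  10. access bee: HIT. Next use of bee: never. Cache: [peach elk bee]
  11. access elk: HIT. Next use of elk: step 13. Cache: [peach elk bee]
  12. access lemon: MISS, evict bee (next use: never). Cache: [peach elk lemon]
  13. access elk: HIT. Next use of elk: step 18. Cache: [peach elk lemon]
  14. access peach: HIT. Next use of peach: step 15. Cache: [peach elk lemon]
  15. access peach: HIT. Next use of peach: never. Cache: [peach elk lemon]
  16. access kiwi: MISS, evict peach (next use: never). Cache: [elk lemon kiwi]
  17. access jay: MISS, evict kiwi (next use: step 24). Cache: [elk lemon jay]
  18. access elk: HIT. Next use of elk: step 20. Cache: [elk lemon jay]
  19. access jay: HIT. Next use of jay: step 21. Cache: [elk lemon jay]
  20. access elk: HIT. Next use of elk: step 23. Cache: [elk lemon jay]
  21. access jay: HIT. Next use of jay: never. Cache: [elk lemon jay]
  22. access lemon: HIT. Next use of lemon: step 28. Cache: [elk lemon jay]
  23. access elk: HIT. Next use of elk: step 25. Cache: [elk lemon jay]
  24. access kiwi: MISS, evict jay (next use: never). Cache: [elk lemon kiwi]
  25. access elk: HIT. Next use of elk: step 27. Cache: [elk lemon kiwi]
  26. access kiwi: HIT. Next use of kiwi: step 29. Cache: [elk lemon kiwi]
  27. access elk: HIT. Next use of elk: never. Cache: [elk lemon kiwi]
  28. access lemon: HIT. Next use of lemon: never. Cache: [elk lemon kiwi]
  29. access kiwi: HIT. Next use of kiwi: never. Cache: [elk lemon kiwi]
Total: 21 hits, 8 misses, 5 evictions

Answer: 5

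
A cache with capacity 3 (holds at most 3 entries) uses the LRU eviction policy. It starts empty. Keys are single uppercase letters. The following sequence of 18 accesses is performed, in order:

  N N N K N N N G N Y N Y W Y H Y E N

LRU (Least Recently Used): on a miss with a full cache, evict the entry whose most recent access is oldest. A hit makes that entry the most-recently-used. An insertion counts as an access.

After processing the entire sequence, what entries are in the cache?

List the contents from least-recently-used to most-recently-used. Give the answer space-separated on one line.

Answer: Y E N

Derivation:
LRU simulation (capacity=3):
  1. access N: MISS. Cache (LRU->MRU): [N]
  2. access N: HIT. Cache (LRU->MRU): [N]
  3. access N: HIT. Cache (LRU->MRU): [N]
  4. access K: MISS. Cache (LRU->MRU): [N K]
  5. access N: HIT. Cache (LRU->MRU): [K N]
  6. access N: HIT. Cache (LRU->MRU): [K N]
  7. access N: HIT. Cache (LRU->MRU): [K N]
  8. access G: MISS. Cache (LRU->MRU): [K N G]
  9. access N: HIT. Cache (LRU->MRU): [K G N]
  10. access Y: MISS, evict K. Cache (LRU->MRU): [G N Y]
  11. access N: HIT. Cache (LRU->MRU): [G Y N]
  12. access Y: HIT. Cache (LRU->MRU): [G N Y]
  13. access W: MISS, evict G. Cache (LRU->MRU): [N Y W]
  14. access Y: HIT. Cache (LRU->MRU): [N W Y]
  15. access H: MISS, evict N. Cache (LRU->MRU): [W Y H]
  16. access Y: HIT. Cache (LRU->MRU): [W H Y]
  17. access E: MISS, evict W. Cache (LRU->MRU): [H Y E]
  18. access N: MISS, evict H. Cache (LRU->MRU): [Y E N]
Total: 10 hits, 8 misses, 5 evictions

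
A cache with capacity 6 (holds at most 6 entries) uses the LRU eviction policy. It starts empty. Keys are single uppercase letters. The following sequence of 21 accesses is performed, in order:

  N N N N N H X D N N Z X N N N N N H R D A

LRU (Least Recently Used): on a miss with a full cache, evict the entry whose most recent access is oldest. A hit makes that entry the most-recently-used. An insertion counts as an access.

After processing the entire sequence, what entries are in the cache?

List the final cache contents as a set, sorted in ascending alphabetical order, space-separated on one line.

LRU simulation (capacity=6):
  1. access N: MISS. Cache (LRU->MRU): [N]
  2. access N: HIT. Cache (LRU->MRU): [N]
  3. access N: HIT. Cache (LRU->MRU): [N]
  4. access N: HIT. Cache (LRU->MRU): [N]
  5. access N: HIT. Cache (LRU->MRU): [N]
  6. access H: MISS. Cache (LRU->MRU): [N H]
  7. access X: MISS. Cache (LRU->MRU): [N H X]
  8. access D: MISS. Cache (LRU->MRU): [N H X D]
  9. access N: HIT. Cache (LRU->MRU): [H X D N]
  10. access N: HIT. Cache (LRU->MRU): [H X D N]
  11. access Z: MISS. Cache (LRU->MRU): [H X D N Z]
  12. access X: HIT. Cache (LRU->MRU): [H D N Z X]
  13. access N: HIT. Cache (LRU->MRU): [H D Z X N]
  14. access N: HIT. Cache (LRU->MRU): [H D Z X N]
  15. access N: HIT. Cache (LRU->MRU): [H D Z X N]
  16. access N: HIT. Cache (LRU->MRU): [H D Z X N]
  17. access N: HIT. Cache (LRU->MRU): [H D Z X N]
  18. access H: HIT. Cache (LRU->MRU): [D Z X N H]
  19. access R: MISS. Cache (LRU->MRU): [D Z X N H R]
  20. access D: HIT. Cache (LRU->MRU): [Z X N H R D]
  21. access A: MISS, evict Z. Cache (LRU->MRU): [X N H R D A]
Total: 14 hits, 7 misses, 1 evictions

Answer: A D H N R X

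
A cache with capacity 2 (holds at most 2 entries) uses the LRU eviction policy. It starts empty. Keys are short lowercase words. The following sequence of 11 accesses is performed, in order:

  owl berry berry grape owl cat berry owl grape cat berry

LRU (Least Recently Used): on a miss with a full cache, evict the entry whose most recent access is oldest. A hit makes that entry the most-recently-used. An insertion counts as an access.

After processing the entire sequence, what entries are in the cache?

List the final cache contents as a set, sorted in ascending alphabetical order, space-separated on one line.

LRU simulation (capacity=2):
  1. access owl: MISS. Cache (LRU->MRU): [owl]
  2. access berry: MISS. Cache (LRU->MRU): [owl berry]
  3. access berry: HIT. Cache (LRU->MRU): [owl berry]
  4. access grape: MISS, evict owl. Cache (LRU->MRU): [berry grape]
  5. access owl: MISS, evict berry. Cache (LRU->MRU): [grape owl]
  6. access cat: MISS, evict grape. Cache (LRU->MRU): [owl cat]
  7. access berry: MISS, evict owl. Cache (LRU->MRU): [cat berry]
  8. access owl: MISS, evict cat. Cache (LRU->MRU): [berry owl]
  9. access grape: MISS, evict berry. Cache (LRU->MRU): [owl grape]
  10. access cat: MISS, evict owl. Cache (LRU->MRU): [grape cat]
  11. access berry: MISS, evict grape. Cache (LRU->MRU): [cat berry]
Total: 1 hits, 10 misses, 8 evictions

Answer: berry cat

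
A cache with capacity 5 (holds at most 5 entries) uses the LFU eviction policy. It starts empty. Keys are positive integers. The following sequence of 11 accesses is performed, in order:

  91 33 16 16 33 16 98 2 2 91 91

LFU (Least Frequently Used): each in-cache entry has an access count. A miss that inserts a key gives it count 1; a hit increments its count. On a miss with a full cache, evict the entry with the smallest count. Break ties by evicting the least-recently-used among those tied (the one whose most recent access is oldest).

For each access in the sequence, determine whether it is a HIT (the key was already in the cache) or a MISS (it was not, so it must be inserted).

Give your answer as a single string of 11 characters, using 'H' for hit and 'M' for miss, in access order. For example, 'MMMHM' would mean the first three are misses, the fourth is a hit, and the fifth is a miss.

Answer: MMMHHHMMHHH

Derivation:
LFU simulation (capacity=5):
  1. access 91: MISS. Cache: [91(c=1)]
  2. access 33: MISS. Cache: [91(c=1) 33(c=1)]
  3. access 16: MISS. Cache: [91(c=1) 33(c=1) 16(c=1)]
  4. access 16: HIT, count now 2. Cache: [91(c=1) 33(c=1) 16(c=2)]
  5. access 33: HIT, count now 2. Cache: [91(c=1) 16(c=2) 33(c=2)]
  6. access 16: HIT, count now 3. Cache: [91(c=1) 33(c=2) 16(c=3)]
  7. access 98: MISS. Cache: [91(c=1) 98(c=1) 33(c=2) 16(c=3)]
  8. access 2: MISS. Cache: [91(c=1) 98(c=1) 2(c=1) 33(c=2) 16(c=3)]
  9. access 2: HIT, count now 2. Cache: [91(c=1) 98(c=1) 33(c=2) 2(c=2) 16(c=3)]
  10. access 91: HIT, count now 2. Cache: [98(c=1) 33(c=2) 2(c=2) 91(c=2) 16(c=3)]
  11. access 91: HIT, count now 3. Cache: [98(c=1) 33(c=2) 2(c=2) 16(c=3) 91(c=3)]
Total: 6 hits, 5 misses, 0 evictions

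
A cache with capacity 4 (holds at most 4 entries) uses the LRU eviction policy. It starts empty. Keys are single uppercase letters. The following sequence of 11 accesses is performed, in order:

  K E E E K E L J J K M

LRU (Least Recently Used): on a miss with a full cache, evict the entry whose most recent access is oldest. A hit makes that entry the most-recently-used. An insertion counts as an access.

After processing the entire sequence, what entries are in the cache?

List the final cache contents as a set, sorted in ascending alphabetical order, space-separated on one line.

Answer: J K L M

Derivation:
LRU simulation (capacity=4):
  1. access K: MISS. Cache (LRU->MRU): [K]
  2. access E: MISS. Cache (LRU->MRU): [K E]
  3. access E: HIT. Cache (LRU->MRU): [K E]
  4. access E: HIT. Cache (LRU->MRU): [K E]
  5. access K: HIT. Cache (LRU->MRU): [E K]
  6. access E: HIT. Cache (LRU->MRU): [K E]
  7. access L: MISS. Cache (LRU->MRU): [K E L]
  8. access J: MISS. Cache (LRU->MRU): [K E L J]
  9. access J: HIT. Cache (LRU->MRU): [K E L J]
  10. access K: HIT. Cache (LRU->MRU): [E L J K]
  11. access M: MISS, evict E. Cache (LRU->MRU): [L J K M]
Total: 6 hits, 5 misses, 1 evictions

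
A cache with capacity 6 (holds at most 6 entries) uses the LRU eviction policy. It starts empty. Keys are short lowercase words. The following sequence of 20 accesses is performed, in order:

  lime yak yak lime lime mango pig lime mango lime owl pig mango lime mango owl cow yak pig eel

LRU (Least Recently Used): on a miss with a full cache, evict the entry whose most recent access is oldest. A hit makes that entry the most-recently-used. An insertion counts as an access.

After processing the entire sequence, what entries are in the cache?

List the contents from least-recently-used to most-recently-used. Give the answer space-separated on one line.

LRU simulation (capacity=6):
  1. access lime: MISS. Cache (LRU->MRU): [lime]
  2. access yak: MISS. Cache (LRU->MRU): [lime yak]
  3. access yak: HIT. Cache (LRU->MRU): [lime yak]
  4. access lime: HIT. Cache (LRU->MRU): [yak lime]
  5. access lime: HIT. Cache (LRU->MRU): [yak lime]
  6. access mango: MISS. Cache (LRU->MRU): [yak lime mango]
  7. access pig: MISS. Cache (LRU->MRU): [yak lime mango pig]
  8. access lime: HIT. Cache (LRU->MRU): [yak mango pig lime]
  9. access mango: HIT. Cache (LRU->MRU): [yak pig lime mango]
  10. access lime: HIT. Cache (LRU->MRU): [yak pig mango lime]
  11. access owl: MISS. Cache (LRU->MRU): [yak pig mango lime owl]
  12. access pig: HIT. Cache (LRU->MRU): [yak mango lime owl pig]
  13. access mango: HIT. Cache (LRU->MRU): [yak lime owl pig mango]
  14. access lime: HIT. Cache (LRU->MRU): [yak owl pig mango lime]
  15. access mango: HIT. Cache (LRU->MRU): [yak owl pig lime mango]
  16. access owl: HIT. Cache (LRU->MRU): [yak pig lime mango owl]
  17. access cow: MISS. Cache (LRU->MRU): [yak pig lime mango owl cow]
  18. access yak: HIT. Cache (LRU->MRU): [pig lime mango owl cow yak]
  19. access pig: HIT. Cache (LRU->MRU): [lime mango owl cow yak pig]
  20. access eel: MISS, evict lime. Cache (LRU->MRU): [mango owl cow yak pig eel]
Total: 13 hits, 7 misses, 1 evictions

Answer: mango owl cow yak pig eel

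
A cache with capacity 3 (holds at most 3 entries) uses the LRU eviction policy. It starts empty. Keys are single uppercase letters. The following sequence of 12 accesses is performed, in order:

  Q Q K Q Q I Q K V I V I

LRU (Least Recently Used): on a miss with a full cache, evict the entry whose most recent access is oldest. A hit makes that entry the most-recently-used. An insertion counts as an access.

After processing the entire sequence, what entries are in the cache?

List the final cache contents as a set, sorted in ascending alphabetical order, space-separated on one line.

Answer: I K V

Derivation:
LRU simulation (capacity=3):
  1. access Q: MISS. Cache (LRU->MRU): [Q]
  2. access Q: HIT. Cache (LRU->MRU): [Q]
  3. access K: MISS. Cache (LRU->MRU): [Q K]
  4. access Q: HIT. Cache (LRU->MRU): [K Q]
  5. access Q: HIT. Cache (LRU->MRU): [K Q]
  6. access I: MISS. Cache (LRU->MRU): [K Q I]
  7. access Q: HIT. Cache (LRU->MRU): [K I Q]
  8. access K: HIT. Cache (LRU->MRU): [I Q K]
  9. access V: MISS, evict I. Cache (LRU->MRU): [Q K V]
  10. access I: MISS, evict Q. Cache (LRU->MRU): [K V I]
  11. access V: HIT. Cache (LRU->MRU): [K I V]
  12. access I: HIT. Cache (LRU->MRU): [K V I]
Total: 7 hits, 5 misses, 2 evictions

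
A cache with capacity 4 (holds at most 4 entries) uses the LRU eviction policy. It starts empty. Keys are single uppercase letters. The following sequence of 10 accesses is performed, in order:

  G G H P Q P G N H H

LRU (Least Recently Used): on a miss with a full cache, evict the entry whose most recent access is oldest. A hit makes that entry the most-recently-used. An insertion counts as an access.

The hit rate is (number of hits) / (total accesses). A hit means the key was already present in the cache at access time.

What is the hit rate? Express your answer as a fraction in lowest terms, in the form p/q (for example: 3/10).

LRU simulation (capacity=4):
  1. access G: MISS. Cache (LRU->MRU): [G]
  2. access G: HIT. Cache (LRU->MRU): [G]
  3. access H: MISS. Cache (LRU->MRU): [G H]
  4. access P: MISS. Cache (LRU->MRU): [G H P]
  5. access Q: MISS. Cache (LRU->MRU): [G H P Q]
  6. access P: HIT. Cache (LRU->MRU): [G H Q P]
  7. access G: HIT. Cache (LRU->MRU): [H Q P G]
  8. access N: MISS, evict H. Cache (LRU->MRU): [Q P G N]
  9. access H: MISS, evict Q. Cache (LRU->MRU): [P G N H]
  10. access H: HIT. Cache (LRU->MRU): [P G N H]
Total: 4 hits, 6 misses, 2 evictions

Hit rate = 4/10 = 2/5

Answer: 2/5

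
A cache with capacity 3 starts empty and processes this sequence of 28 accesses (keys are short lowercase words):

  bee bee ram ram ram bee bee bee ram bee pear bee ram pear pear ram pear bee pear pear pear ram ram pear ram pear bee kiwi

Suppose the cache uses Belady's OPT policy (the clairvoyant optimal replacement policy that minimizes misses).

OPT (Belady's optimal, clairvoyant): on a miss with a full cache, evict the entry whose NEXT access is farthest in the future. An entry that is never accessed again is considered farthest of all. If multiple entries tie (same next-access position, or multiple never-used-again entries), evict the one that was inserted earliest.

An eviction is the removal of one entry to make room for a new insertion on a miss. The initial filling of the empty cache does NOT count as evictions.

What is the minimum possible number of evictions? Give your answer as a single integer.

OPT (Belady) simulation (capacity=3):
  1. access bee: MISS. Cache: [bee]
  2. access bee: HIT. Next use of bee: step 6. Cache: [bee]
  3. access ram: MISS. Cache: [bee ram]
  4. access ram: HIT. Next use of ram: step 5. Cache: [bee ram]
  5. access ram: HIT. Next use of ram: step 9. Cache: [bee ram]
  6. access bee: HIT. Next use of bee: step 7. Cache: [bee ram]
  7. access bee: HIT. Next use of bee: step 8. Cache: [bee ram]
  8. access bee: HIT. Next use of bee: step 10. Cache: [bee ram]
  9. access ram: HIT. Next use of ram: step 13. Cache: [bee ram]
  10. access bee: HIT. Next use of bee: step 12. Cache: [bee ram]
  11. access pear: MISS. Cache: [bee ram pear]
  12. access bee: HIT. Next use of bee: step 18. Cache: [bee ram pear]
  13. access ram: HIT. Next use of ram: step 16. Cache: [bee ram pear]
  14. access pear: HIT. Next use of pear: step 15. Cache: [bee ram pear]
  15. access pear: HIT. Next use of pear: step 17. Cache: [bee ram pear]
  16. access ram: HIT. Next use of ram: step 22. Cache: [bee ram pear]
  17. access pear: HIT. Next use of pear: step 19. Cache: [bee ram pear]
  18. access bee: HIT. Next use of bee: step 27. Cache: [bee ram pear]
  19. access pear: HIT. Next use of pear: step 20. Cache: [bee ram pear]
  20. access pear: HIT. Next use of pear: step 21. Cache: [bee ram pear]
  21. access pear: HIT. Next use of pear: step 24. Cache: [bee ram pear]
  22. access ram: HIT. Next use of ram: step 23. Cache: [bee ram pear]
  23. access ram: HIT. Next use of ram: step 25. Cache: [bee ram pear]
  24. access pear: HIT. Next use of pear: step 26. Cache: [bee ram pear]
  25. access ram: HIT. Next use of ram: never. Cache: [bee ram pear]
  26. access pear: HIT. Next use of pear: never. Cache: [bee ram pear]
  27. access bee: HIT. Next use of bee: never. Cache: [bee ram pear]
  28. access kiwi: MISS, evict bee (next use: never). Cache: [ram pear kiwi]
Total: 24 hits, 4 misses, 1 evictions

Answer: 1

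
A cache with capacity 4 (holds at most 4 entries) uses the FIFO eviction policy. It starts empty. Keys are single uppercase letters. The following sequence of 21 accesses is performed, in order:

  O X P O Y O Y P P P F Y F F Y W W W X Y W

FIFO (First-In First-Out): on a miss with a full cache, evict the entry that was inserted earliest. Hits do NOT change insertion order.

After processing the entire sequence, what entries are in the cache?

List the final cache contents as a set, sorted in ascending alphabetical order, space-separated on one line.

Answer: F W X Y

Derivation:
FIFO simulation (capacity=4):
  1. access O: MISS. Cache (old->new): [O]
  2. access X: MISS. Cache (old->new): [O X]
  3. access P: MISS. Cache (old->new): [O X P]
  4. access O: HIT. Cache (old->new): [O X P]
  5. access Y: MISS. Cache (old->new): [O X P Y]
  6. access O: HIT. Cache (old->new): [O X P Y]
  7. access Y: HIT. Cache (old->new): [O X P Y]
  8. access P: HIT. Cache (old->new): [O X P Y]
  9. access P: HIT. Cache (old->new): [O X P Y]
  10. access P: HIT. Cache (old->new): [O X P Y]
  11. access F: MISS, evict O. Cache (old->new): [X P Y F]
  12. access Y: HIT. Cache (old->new): [X P Y F]
  13. access F: HIT. Cache (old->new): [X P Y F]
  14. access F: HIT. Cache (old->new): [X P Y F]
  15. access Y: HIT. Cache (old->new): [X P Y F]
  16. access W: MISS, evict X. Cache (old->new): [P Y F W]
  17. access W: HIT. Cache (old->new): [P Y F W]
  18. access W: HIT. Cache (old->new): [P Y F W]
  19. access X: MISS, evict P. Cache (old->new): [Y F W X]
  20. access Y: HIT. Cache (old->new): [Y F W X]
  21. access W: HIT. Cache (old->new): [Y F W X]
Total: 14 hits, 7 misses, 3 evictions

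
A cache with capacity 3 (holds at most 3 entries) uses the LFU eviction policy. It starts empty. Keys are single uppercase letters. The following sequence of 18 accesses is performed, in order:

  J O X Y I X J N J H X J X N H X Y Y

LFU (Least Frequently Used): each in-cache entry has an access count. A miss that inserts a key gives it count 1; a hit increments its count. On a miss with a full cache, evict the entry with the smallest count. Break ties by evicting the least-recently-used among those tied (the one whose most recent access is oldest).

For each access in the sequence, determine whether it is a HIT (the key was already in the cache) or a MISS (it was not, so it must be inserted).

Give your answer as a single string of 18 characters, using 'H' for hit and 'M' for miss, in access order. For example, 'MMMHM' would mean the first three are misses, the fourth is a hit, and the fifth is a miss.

Answer: MMMMMHMMHMHHHMMHMH

Derivation:
LFU simulation (capacity=3):
  1. access J: MISS. Cache: [J(c=1)]
  2. access O: MISS. Cache: [J(c=1) O(c=1)]
  3. access X: MISS. Cache: [J(c=1) O(c=1) X(c=1)]
  4. access Y: MISS, evict J(c=1). Cache: [O(c=1) X(c=1) Y(c=1)]
  5. access I: MISS, evict O(c=1). Cache: [X(c=1) Y(c=1) I(c=1)]
  6. access X: HIT, count now 2. Cache: [Y(c=1) I(c=1) X(c=2)]
  7. access J: MISS, evict Y(c=1). Cache: [I(c=1) J(c=1) X(c=2)]
  8. access N: MISS, evict I(c=1). Cache: [J(c=1) N(c=1) X(c=2)]
  9. access J: HIT, count now 2. Cache: [N(c=1) X(c=2) J(c=2)]
  10. access H: MISS, evict N(c=1). Cache: [H(c=1) X(c=2) J(c=2)]
  11. access X: HIT, count now 3. Cache: [H(c=1) J(c=2) X(c=3)]
  12. access J: HIT, count now 3. Cache: [H(c=1) X(c=3) J(c=3)]
  13. access X: HIT, count now 4. Cache: [H(c=1) J(c=3) X(c=4)]
  14. access N: MISS, evict H(c=1). Cache: [N(c=1) J(c=3) X(c=4)]
  15. access H: MISS, evict N(c=1). Cache: [H(c=1) J(c=3) X(c=4)]
  16. access X: HIT, count now 5. Cache: [H(c=1) J(c=3) X(c=5)]
  17. access Y: MISS, evict H(c=1). Cache: [Y(c=1) J(c=3) X(c=5)]
  18. access Y: HIT, count now 2. Cache: [Y(c=2) J(c=3) X(c=5)]
Total: 7 hits, 11 misses, 8 evictions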